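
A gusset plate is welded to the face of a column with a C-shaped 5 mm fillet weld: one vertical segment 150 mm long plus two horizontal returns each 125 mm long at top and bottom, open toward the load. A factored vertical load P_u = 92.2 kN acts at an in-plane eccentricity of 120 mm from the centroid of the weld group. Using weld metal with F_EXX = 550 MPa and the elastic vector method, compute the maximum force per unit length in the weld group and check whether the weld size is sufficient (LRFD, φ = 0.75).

Total weld length L_w = 400 mm. Treat welds as unit-width lines.
Centroid: x̄ = 2×125×62.5 / 400 = 39.06 mm from the vertical weld.
Polar moment about centroid: J = I_x + I_y = [150³/12 + 2×125×75²] + [150×39.06² + 2(125³/12 + 125×23.44²)] = 2379000 mm³.
Direct shear f_v = P/L_w = 92.2×10³ / 400 = 230.5 N/mm (vertical).
Torsion M = P·e = 92.2×10³ × 120 = 11064000 N·mm.
Critical point at (x, y) = (85.94, 75) from centroid. f_tx = M·y/J = 348.8 N/mm; f_ty = M·x/J = 399.6 N/mm.
Resultant f_max = √[f_tx² + (f_v + f_ty)²] = √[348.8² + (230.5 + 399.6)²] = 720.2 N/mm.
Capacity per unit length: φr_n = 0.75 × 0.6 × 550 × (0.707 × 5) = 874.9 N/mm.
720.2 ≤ 874.9 → adequate.

f_max ≈ 720 N/mm; adequate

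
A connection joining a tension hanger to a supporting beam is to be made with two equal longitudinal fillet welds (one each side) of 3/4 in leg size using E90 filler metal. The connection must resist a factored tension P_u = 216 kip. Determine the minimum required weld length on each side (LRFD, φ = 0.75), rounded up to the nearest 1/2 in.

E90XX → F_EXX = 90 ksi.
Throat t_e = 0.707 × 0.75 = 0.5302 in.
φr_n = 0.75 × 0.6 × 90 × 0.5302 = 21.48 kip/in.
L_req = P_u / φr_n = 216 / 21.48 = 10.06 in total.
Per side: 10.06 / 2 = 5.029 in.
Round up → use L = 5.5 in on each side.

L = 5.5 in on each side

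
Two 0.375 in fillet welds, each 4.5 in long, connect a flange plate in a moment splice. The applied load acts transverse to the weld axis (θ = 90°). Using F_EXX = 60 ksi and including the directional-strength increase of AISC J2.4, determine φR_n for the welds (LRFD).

φR_n ≈ 96.6 kips

t_e = 0.707 × 0.375 = 0.2651 in; A_we = 0.2651 × 9 = 2.386 in².
Directional factor: 1.0 + 0.5 sin^1.5(90°) = 1.5.
F_nw = 0.6 × 60 × 1.5 = 54 ksi.
φR_n = 0.75 × 54 × 2.386 = 96.64 kips.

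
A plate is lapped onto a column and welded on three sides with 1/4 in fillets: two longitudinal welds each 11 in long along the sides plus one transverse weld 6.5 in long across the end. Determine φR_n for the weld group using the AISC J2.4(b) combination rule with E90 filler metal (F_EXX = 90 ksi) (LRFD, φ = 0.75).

t_e = 0.707 × 0.25 = 0.1767 in.
R_nwl = 0.6 × 90 × 0.1767 × 22 = 210 kip (longitudinal, 2 welds).
R_nwt = 0.6 × 90 × 0.1767 × 6.5 = 62.04 kip (transverse, base value).
(i) R_nwl + R_nwt = 272 kip; (ii) 0.85 R_nwl + 1.5 R_nwt = 271.5 kip.
R_n = max = 272 kip [governs: (i)]; φR_n = 204 kip.

φR_n ≈ 204 kip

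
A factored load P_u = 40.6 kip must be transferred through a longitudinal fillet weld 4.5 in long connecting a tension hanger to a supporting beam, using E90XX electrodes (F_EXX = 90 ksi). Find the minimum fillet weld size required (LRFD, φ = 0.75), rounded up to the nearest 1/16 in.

Total weld length L = 4.5 in.
Required throat t_e = P_u / (φ × 0.6 F_EXX × L) = 40.6 / (0.75 × 0.6 × 90 × 4.5) = 0.2228 in.
Required leg w = t_e / 0.707 = 0.3151 in → use 3/8 in.

w = 3/8 in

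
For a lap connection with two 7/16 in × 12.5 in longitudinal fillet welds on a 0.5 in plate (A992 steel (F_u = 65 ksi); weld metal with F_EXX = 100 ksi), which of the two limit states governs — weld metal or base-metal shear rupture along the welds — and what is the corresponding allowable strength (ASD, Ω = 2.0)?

t_e = 0.707 × 0.4375 = 0.3093 in; L = 25 in.
Weld metal: R_n/Ω = (1/2.0) × 0.6 × 100 × 0.3093 × 25 = 232 kip.
Base metal (shear rupture): R_n/Ω = (1/2.0) × 0.6 × 65 × 0.5 × 25 = 243.8 kip.
Governing: weld metal.

R_n/Ω ≈ 232 kip (weld metal governs)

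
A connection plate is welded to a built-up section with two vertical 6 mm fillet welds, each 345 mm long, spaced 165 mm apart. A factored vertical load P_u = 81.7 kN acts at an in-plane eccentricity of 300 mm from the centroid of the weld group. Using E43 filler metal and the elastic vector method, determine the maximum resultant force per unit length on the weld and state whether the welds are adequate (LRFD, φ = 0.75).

f_max ≈ 470 N/mm; adequate

E43XX → F_EXX = 430 MPa.
Total weld length L_w = 690 mm. Treat welds as unit-width lines.
Polar moment about centroid: J = 2[d³/12 + d(b/2)²] = 2[345³/12 + 345×82.5²] = 11540000 mm³.
Direct shear f_v = P/L_w = 81.7×10³ / 690 = 118.4 N/mm (vertical).
Torsion M = P·e = 81.7×10³ × 300 = 24510000 N·mm.
Critical point at (x, y) = (82.5, 172.5) from centroid. f_tx = M·y/J = 366.4 N/mm; f_ty = M·x/J = 175.2 N/mm.
Resultant f_max = √[f_tx² + (f_v + f_ty)²] = √[366.4² + (118.4 + 175.2)²] = 469.5 N/mm.
Capacity per unit length: φr_n = 0.75 × 0.6 × 430 × (0.707 × 6) = 820.8 N/mm.
469.5 ≤ 820.8 → adequate.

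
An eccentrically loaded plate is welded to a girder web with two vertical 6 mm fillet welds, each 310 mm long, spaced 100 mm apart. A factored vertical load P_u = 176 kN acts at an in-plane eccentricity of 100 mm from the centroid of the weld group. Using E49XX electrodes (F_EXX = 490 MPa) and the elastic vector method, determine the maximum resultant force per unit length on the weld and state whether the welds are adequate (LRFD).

f_max ≈ 592 N/mm; adequate

Total weld length L_w = 620 mm. Treat welds as unit-width lines.
Polar moment about centroid: J = 2[d³/12 + d(b/2)²] = 2[310³/12 + 310×50²] = 6515000 mm³.
Direct shear f_v = P/L_w = 176×10³ / 620 = 283.9 N/mm (vertical).
Torsion M = P·e = 176×10³ × 100 = 17600000 N·mm.
Critical point at (x, y) = (50, 155) from centroid. f_tx = M·y/J = 418.7 N/mm; f_ty = M·x/J = 135.1 N/mm.
Resultant f_max = √[f_tx² + (f_v + f_ty)²] = √[418.7² + (283.9 + 135.1)²] = 592.3 N/mm.
Capacity per unit length: φr_n = 0.75 × 0.6 × 490 × (0.707 × 6) = 935.4 N/mm.
592.3 ≤ 935.4 → adequate.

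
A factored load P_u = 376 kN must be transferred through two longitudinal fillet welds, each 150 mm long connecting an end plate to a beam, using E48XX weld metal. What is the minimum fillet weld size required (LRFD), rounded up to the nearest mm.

w = 9 mm

E48XX → F_EXX = 480 MPa.
Total weld length L = 300 mm.
Required throat t_e = P_u / (φ × 0.6 F_EXX × L) = 376 / (0.75 × 0.6 × 480 × 300 × 10⁻³) = 5.802 mm.
Required leg w = t_e / 0.707 = 8.207 mm → use 9 mm.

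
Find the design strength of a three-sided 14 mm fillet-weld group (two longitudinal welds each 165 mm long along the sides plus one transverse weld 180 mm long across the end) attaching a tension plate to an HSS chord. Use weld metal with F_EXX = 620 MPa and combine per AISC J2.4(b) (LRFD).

φR_n ≈ 1520 kN

t_e = 0.707 × 14 = 9.898 mm.
R_nwl = 0.6 × 620 × 9.898 × 330 × 10⁻³ = 1215 kN (longitudinal, 2 welds).
R_nwt = 0.6 × 620 × 9.898 × 180 × 10⁻³ = 662.8 kN (transverse, base value).
(i) R_nwl + R_nwt = 1878 kN; (ii) 0.85 R_nwl + 1.5 R_nwt = 2027 kN.
R_n = max = 2027 kN [governs: (ii)]; φR_n = 1520 kN.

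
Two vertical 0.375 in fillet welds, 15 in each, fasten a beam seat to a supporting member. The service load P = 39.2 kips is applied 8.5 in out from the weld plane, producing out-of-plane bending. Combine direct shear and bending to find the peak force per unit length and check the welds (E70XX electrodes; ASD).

f_max ≈ 4.63 kip/in; adequate

E70XX → F_EXX = 70 ksi.
L_w = 2 × 15 = 30 in; section modulus (unit throat) S = 2 × L²/6 = 75 in².
Direct shear f_v = P/L_w = 39.2/30 = 1.307 kip/in.
Moment M = P × e = 39.2 × 8.5 = 333.2 kip·in; bending f_b = M/S = 4.443 kip/in.
f_max = √(f_v² + f_b²) = √(1.307² + 4.443²) = 4.631 kip/in.
r_n/Ω = (1/2.0) × 0.6 × 70 × (0.707 × 0.375) = 5.568 kip/in → adequate.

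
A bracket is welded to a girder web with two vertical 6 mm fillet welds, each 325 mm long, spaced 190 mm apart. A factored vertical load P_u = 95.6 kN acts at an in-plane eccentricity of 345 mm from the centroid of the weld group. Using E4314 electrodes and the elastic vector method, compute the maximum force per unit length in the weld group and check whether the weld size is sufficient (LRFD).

f_max ≈ 623 N/mm; adequate

E43XX → F_EXX = 430 MPa.
Total weld length L_w = 650 mm. Treat welds as unit-width lines.
Polar moment about centroid: J = 2[d³/12 + d(b/2)²] = 2[325³/12 + 325×95²] = 11590000 mm³.
Direct shear f_v = P/L_w = 95.6×10³ / 650 = 147.1 N/mm (vertical).
Torsion M = P·e = 95.6×10³ × 345 = 32982000 N·mm.
Critical point at (x, y) = (95, 162.5) from centroid. f_tx = M·y/J = 462.5 N/mm; f_ty = M·x/J = 270.4 N/mm.
Resultant f_max = √[f_tx² + (f_v + f_ty)²] = √[462.5² + (147.1 + 270.4)²] = 623.1 N/mm.
Capacity per unit length: φr_n = 0.75 × 0.6 × 430 × (0.707 × 6) = 820.8 N/mm.
623.1 ≤ 820.8 → adequate.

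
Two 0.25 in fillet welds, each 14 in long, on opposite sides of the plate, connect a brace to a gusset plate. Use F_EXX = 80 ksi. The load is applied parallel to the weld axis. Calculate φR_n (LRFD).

φR_n ≈ 178 kip

Effective throat t_e = 0.707 × 0.25 = 0.1767 in.
Total length L = 28 in; A_we = 0.1767 × 28 = 4.949 in².
F_nw = 0.6 F_EXX = 0.6 × 80 = 48 ksi.
φR_n = 0.75 × 48 × 4.949 = 178.2 kip.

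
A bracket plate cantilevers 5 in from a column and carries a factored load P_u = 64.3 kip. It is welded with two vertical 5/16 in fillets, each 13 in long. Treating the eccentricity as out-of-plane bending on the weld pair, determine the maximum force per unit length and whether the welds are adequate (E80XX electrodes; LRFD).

f_max ≈ 6.22 kip/in; adequate

E80XX → F_EXX = 80 ksi.
L_w = 2 × 13 = 26 in; section modulus (unit throat) S = 2 × L²/6 = 56.33 in².
Direct shear f_v = P/L_w = 64.3/26 = 2.473 kip/in.
Moment M = P × e = 64.3 × 5 = 321.5 kip·in; bending f_b = M/S = 5.707 kip/in.
f_max = √(f_v² + f_b²) = √(2.473² + 5.707²) = 6.22 kip/in.
φr_n = 0.75 × 0.6 × 80 × (0.707 × 0.3125) = 7.954 kip/in → adequate.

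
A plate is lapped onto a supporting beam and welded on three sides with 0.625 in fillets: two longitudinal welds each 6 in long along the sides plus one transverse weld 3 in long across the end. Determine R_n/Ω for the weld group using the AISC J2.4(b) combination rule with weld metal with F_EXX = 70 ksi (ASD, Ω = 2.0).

t_e = 0.707 × 0.625 = 0.4419 in.
R_nwl = 0.6 × 70 × 0.4419 × 12 = 222.7 kip (longitudinal, 2 welds).
R_nwt = 0.6 × 70 × 0.4419 × 3 = 55.68 kip (transverse, base value).
(i) R_nwl + R_nwt = 278.4 kip; (ii) 0.85 R_nwl + 1.5 R_nwt = 272.8 kip.
R_n = max = 278.4 kip [governs: (i)]; R_n/Ω = 139.2 kip.

R_n/Ω ≈ 139 kip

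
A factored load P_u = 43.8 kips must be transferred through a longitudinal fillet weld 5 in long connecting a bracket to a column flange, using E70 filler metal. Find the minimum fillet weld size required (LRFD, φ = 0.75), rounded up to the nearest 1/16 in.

E70XX → F_EXX = 70 ksi.
Total weld length L = 5 in.
Required throat t_e = P_u / (φ × 0.6 F_EXX × L) = 43.8 / (0.75 × 0.6 × 70 × 5) = 0.2781 in.
Required leg w = t_e / 0.707 = 0.3933 in → use 7/16 in.

w = 7/16 in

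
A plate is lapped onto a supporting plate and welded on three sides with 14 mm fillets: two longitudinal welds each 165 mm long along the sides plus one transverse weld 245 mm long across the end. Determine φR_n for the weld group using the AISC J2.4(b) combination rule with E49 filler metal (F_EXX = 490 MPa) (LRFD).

φR_n ≈ 1410 kN

t_e = 0.707 × 14 = 9.898 mm.
R_nwl = 0.6 × 490 × 9.898 × 330 × 10⁻³ = 960.3 kN (longitudinal, 2 welds).
R_nwt = 0.6 × 490 × 9.898 × 245 × 10⁻³ = 713 kN (transverse, base value).
(i) R_nwl + R_nwt = 1673 kN; (ii) 0.85 R_nwl + 1.5 R_nwt = 1886 kN.
R_n = max = 1886 kN [governs: (ii)]; φR_n = 1414 kN.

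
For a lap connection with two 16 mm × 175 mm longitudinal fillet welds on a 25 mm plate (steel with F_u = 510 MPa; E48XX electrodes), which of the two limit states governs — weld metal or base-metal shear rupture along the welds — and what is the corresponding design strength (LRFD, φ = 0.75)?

φR_n ≈ 855 kN (weld metal governs)

E48XX → F_EXX = 480 MPa.
t_e = 0.707 × 16 = 11.31 mm; L = 350 mm.
Weld metal: φR_n = 0.75 × 0.6 × 480 × 11.31 × 350 × 10⁻³ = 855.2 kN.
Base metal (shear rupture): φR_n = 0.75 × 0.6 × 510 × 25 × 350 × 10⁻³ = 2008 kN.
Governing: weld metal.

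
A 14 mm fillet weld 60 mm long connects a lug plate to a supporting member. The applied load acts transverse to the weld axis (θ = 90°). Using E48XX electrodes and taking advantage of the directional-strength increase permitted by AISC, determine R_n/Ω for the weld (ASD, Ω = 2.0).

R_n/Ω ≈ 128 kN

E48XX → F_EXX = 480 MPa.
t_e = 0.707 × 14 = 9.898 mm; A_we = 9.898 × 60 = 593.9 mm².
Directional factor: 1.0 + 0.5 sin^1.5(90°) = 1.5.
F_nw = 0.6 × 480 × 1.5 = 432 MPa.
R_n/Ω = (432 × 593.9) / 2.0 × 10⁻³ = 128.3 kN.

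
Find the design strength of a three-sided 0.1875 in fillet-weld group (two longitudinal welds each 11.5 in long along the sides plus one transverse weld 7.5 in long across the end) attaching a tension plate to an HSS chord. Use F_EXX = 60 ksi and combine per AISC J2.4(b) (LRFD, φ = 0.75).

t_e = 0.707 × 0.1875 = 0.1326 in.
R_nwl = 0.6 × 60 × 0.1326 × 23 = 109.8 kips (longitudinal, 2 welds).
R_nwt = 0.6 × 60 × 0.1326 × 7.5 = 35.79 kips (transverse, base value).
(i) R_nwl + R_nwt = 145.6 kips; (ii) 0.85 R_nwl + 1.5 R_nwt = 147 kips.
R_n = max = 147 kips [governs: (ii)]; φR_n = 110.2 kips.

φR_n ≈ 110 kips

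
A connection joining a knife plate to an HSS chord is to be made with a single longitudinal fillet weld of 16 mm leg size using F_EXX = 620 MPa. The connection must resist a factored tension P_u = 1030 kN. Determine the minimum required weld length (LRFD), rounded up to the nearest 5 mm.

Throat t_e = 0.707 × 16 = 11.31 mm.
φr_n = 0.75 × 0.6 × 620 × 11.31 × 10⁻³ = 3.156 kN/mm.
L_req = P_u / φr_n = 1030 / 3.156 = 326.4 mm total.
Round up → use L = 330 mm.

L = 330 mm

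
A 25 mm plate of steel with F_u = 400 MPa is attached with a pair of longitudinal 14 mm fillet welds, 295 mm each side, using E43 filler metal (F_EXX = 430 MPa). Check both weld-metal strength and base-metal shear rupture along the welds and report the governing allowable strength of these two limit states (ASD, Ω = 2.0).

R_n/Ω ≈ 753 kN (weld metal governs)

t_e = 0.707 × 14 = 9.898 mm; L = 590 mm.
Weld metal: R_n/Ω = (1/2.0) × 0.6 × 430 × 9.898 × 590 × 10⁻³ = 753.3 kN.
Base metal (shear rupture): R_n/Ω = (1/2.0) × 0.6 × 400 × 25 × 590 × 10⁻³ = 1770 kN.
Governing: weld metal.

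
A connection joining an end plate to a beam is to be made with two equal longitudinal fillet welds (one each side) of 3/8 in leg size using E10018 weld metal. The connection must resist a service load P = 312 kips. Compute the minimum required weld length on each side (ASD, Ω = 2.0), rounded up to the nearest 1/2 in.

E100XX → F_EXX = 100 ksi.
Throat t_e = 0.707 × 0.375 = 0.2651 in.
r_n/Ω = (0.6 × 100 × 0.2651) / 2.0 = 7.954 kip/in.
L_req = P / (r_n/Ω) = 312 / 7.954 = 39.23 in total.
Per side: 39.23 / 2 = 19.61 in.
Round up → use L = 20 in on each side.

L = 20 in on each side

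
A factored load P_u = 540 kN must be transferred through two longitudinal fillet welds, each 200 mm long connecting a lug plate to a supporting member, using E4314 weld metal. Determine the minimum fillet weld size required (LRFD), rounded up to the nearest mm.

w = 10 mm

E43XX → F_EXX = 430 MPa.
Total weld length L = 400 mm.
Required throat t_e = P_u / (φ × 0.6 F_EXX × L) = 540 / (0.75 × 0.6 × 430 × 400 × 10⁻³) = 6.977 mm.
Required leg w = t_e / 0.707 = 9.868 mm → use 10 mm.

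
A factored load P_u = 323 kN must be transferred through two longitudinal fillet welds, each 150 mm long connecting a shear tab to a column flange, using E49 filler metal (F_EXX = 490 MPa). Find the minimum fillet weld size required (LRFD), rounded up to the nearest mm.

Total weld length L = 300 mm.
Required throat t_e = P_u / (φ × 0.6 F_EXX × L) = 323 / (0.75 × 0.6 × 490 × 300 × 10⁻³) = 4.883 mm.
Required leg w = t_e / 0.707 = 6.906 mm → use 7 mm.

w = 7 mm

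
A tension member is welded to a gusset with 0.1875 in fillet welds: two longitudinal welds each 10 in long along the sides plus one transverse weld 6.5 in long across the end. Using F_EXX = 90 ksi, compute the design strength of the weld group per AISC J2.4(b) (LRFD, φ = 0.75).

t_e = 0.707 × 0.1875 = 0.1326 in.
R_nwl = 0.6 × 90 × 0.1326 × 20 = 143.2 kip (longitudinal, 2 welds).
R_nwt = 0.6 × 90 × 0.1326 × 6.5 = 46.53 kip (transverse, base value).
(i) R_nwl + R_nwt = 189.7 kip; (ii) 0.85 R_nwl + 1.5 R_nwt = 191.5 kip.
R_n = max = 191.5 kip [governs: (ii)]; φR_n = 143.6 kip.

φR_n ≈ 144 kip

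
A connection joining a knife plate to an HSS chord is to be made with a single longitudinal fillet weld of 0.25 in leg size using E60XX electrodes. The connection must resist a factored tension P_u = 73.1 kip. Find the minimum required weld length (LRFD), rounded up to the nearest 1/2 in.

L = 15.5 in

E60XX → F_EXX = 60 ksi.
Throat t_e = 0.707 × 0.25 = 0.1767 in.
φr_n = 0.75 × 0.6 × 60 × 0.1767 = 4.772 kip/in.
L_req = P_u / φr_n = 73.1 / 4.772 = 15.32 in total.
Round up → use L = 15.5 in.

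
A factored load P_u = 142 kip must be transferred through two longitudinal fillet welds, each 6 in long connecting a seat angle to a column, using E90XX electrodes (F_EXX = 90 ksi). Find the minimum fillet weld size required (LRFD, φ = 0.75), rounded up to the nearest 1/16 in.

w = 7/16 in

Total weld length L = 12 in.
Required throat t_e = P_u / (φ × 0.6 F_EXX × L) = 142 / (0.75 × 0.6 × 90 × 12) = 0.2922 in.
Required leg w = t_e / 0.707 = 0.4133 in → use 7/16 in.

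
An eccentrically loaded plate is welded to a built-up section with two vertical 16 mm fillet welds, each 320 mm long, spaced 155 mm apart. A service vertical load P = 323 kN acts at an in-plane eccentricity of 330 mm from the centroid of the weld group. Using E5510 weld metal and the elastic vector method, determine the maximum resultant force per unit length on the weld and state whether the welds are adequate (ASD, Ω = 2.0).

E55XX → F_EXX = 550 MPa.
Total weld length L_w = 640 mm. Treat welds as unit-width lines.
Polar moment about centroid: J = 2[d³/12 + d(b/2)²] = 2[320³/12 + 320×77.5²] = 9305000 mm³.
Direct shear f_v = P/L_w = 323×10³ / 640 = 504.7 N/mm (vertical).
Torsion M = P·e = 323×10³ × 330 = 106590000 N·mm.
Critical point at (x, y) = (77.5, 160) from centroid. f_tx = M·y/J = 1833 N/mm; f_ty = M·x/J = 887.7 N/mm.
Resultant f_max = √[f_tx² + (f_v + f_ty)²] = √[1833² + (504.7 + 887.7)²] = 2302 N/mm.
Capacity per unit length: r_n/Ω = (1/2.0) × 0.6 × 550 × (0.707 × 16) = 1866 N/mm.
2302 > 1866 → NOT adequate.

f_max ≈ 2300 N/mm; NOT adequate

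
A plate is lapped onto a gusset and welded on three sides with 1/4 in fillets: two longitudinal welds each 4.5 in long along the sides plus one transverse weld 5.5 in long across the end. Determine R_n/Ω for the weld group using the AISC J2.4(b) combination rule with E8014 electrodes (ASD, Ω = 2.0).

E80XX → F_EXX = 80 ksi.
t_e = 0.707 × 0.25 = 0.1767 in.
R_nwl = 0.6 × 80 × 0.1767 × 9 = 76.36 kip (longitudinal, 2 welds).
R_nwt = 0.6 × 80 × 0.1767 × 5.5 = 46.66 kip (transverse, base value).
(i) R_nwl + R_nwt = 123 kip; (ii) 0.85 R_nwl + 1.5 R_nwt = 134.9 kip.
R_n = max = 134.9 kip [governs: (ii)]; R_n/Ω = 67.45 kip.

R_n/Ω ≈ 67.4 kip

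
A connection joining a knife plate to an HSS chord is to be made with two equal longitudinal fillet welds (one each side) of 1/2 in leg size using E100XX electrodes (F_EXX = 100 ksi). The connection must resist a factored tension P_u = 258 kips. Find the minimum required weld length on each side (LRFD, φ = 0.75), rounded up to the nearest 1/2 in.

L = 8.5 in on each side

Throat t_e = 0.707 × 0.5 = 0.3535 in.
φr_n = 0.75 × 0.6 × 100 × 0.3535 = 15.91 kips/in.
L_req = P_u / φr_n = 258 / 15.91 = 16.22 in total.
Per side: 16.22 / 2 = 8.109 in.
Round up → use L = 8.5 in on each side.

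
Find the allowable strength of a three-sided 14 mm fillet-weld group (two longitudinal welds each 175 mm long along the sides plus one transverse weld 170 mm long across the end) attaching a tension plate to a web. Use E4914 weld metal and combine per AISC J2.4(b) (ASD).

R_n/Ω ≈ 804 kN

E49XX → F_EXX = 490 MPa.
t_e = 0.707 × 14 = 9.898 mm.
R_nwl = 0.6 × 490 × 9.898 × 350 × 10⁻³ = 1019 kN (longitudinal, 2 welds).
R_nwt = 0.6 × 490 × 9.898 × 170 × 10⁻³ = 494.7 kN (transverse, base value).
(i) R_nwl + R_nwt = 1513 kN; (ii) 0.85 R_nwl + 1.5 R_nwt = 1608 kN.
R_n = max = 1608 kN [governs: (ii)]; R_n/Ω = 803.9 kN.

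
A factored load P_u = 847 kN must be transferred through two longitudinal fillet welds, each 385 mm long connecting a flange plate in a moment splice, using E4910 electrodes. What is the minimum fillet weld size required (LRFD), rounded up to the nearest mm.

w = 8 mm

E49XX → F_EXX = 490 MPa.
Total weld length L = 770 mm.
Required throat t_e = P_u / (φ × 0.6 F_EXX × L) = 847 / (0.75 × 0.6 × 490 × 770 × 10⁻³) = 4.989 mm.
Required leg w = t_e / 0.707 = 7.056 mm → use 8 mm.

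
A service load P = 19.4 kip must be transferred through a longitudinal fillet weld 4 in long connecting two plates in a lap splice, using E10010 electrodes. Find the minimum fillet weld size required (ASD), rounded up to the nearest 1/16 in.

E100XX → F_EXX = 100 ksi.
Total weld length L = 4 in.
Required throat t_e = P × Ω / (0.6 F_EXX × L) = 19.4 × 2.0 / (0.6 × 100 × 4) = 0.1617 in.
Required leg w = t_e / 0.707 = 0.2287 in → use 1/4 in.

w = 1/4 in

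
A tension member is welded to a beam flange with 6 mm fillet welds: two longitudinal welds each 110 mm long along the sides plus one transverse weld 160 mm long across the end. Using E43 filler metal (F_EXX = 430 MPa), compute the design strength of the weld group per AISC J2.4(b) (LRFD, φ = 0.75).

φR_n ≈ 350 kN

t_e = 0.707 × 6 = 4.242 mm.
R_nwl = 0.6 × 430 × 4.242 × 220 × 10⁻³ = 240.8 kN (longitudinal, 2 welds).
R_nwt = 0.6 × 430 × 4.242 × 160 × 10⁻³ = 175.1 kN (transverse, base value).
(i) R_nwl + R_nwt = 415.9 kN; (ii) 0.85 R_nwl + 1.5 R_nwt = 467.3 kN.
R_n = max = 467.3 kN [governs: (ii)]; φR_n = 350.5 kN.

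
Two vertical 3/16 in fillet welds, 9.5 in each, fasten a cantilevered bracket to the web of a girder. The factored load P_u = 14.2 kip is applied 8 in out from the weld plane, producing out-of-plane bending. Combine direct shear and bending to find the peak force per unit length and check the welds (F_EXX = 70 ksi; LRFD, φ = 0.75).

f_max ≈ 3.85 kip/in; adequate

L_w = 2 × 9.5 = 19 in; section modulus (unit throat) S = 2 × L²/6 = 30.08 in².
Direct shear f_v = P/L_w = 14.2/19 = 0.7474 kip/in.
Moment M = P × e = 14.2 × 8 = 113.6 kip·in; bending f_b = M/S = 3.776 kip/in.
f_max = √(f_v² + f_b²) = √(0.7474² + 3.776²) = 3.849 kip/in.
φr_n = 0.75 × 0.6 × 70 × (0.707 × 0.1875) = 4.176 kip/in → adequate.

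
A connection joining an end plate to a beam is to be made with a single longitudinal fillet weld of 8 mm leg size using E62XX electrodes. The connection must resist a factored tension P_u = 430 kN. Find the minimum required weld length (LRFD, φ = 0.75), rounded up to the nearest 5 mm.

L = 275 mm

E62XX → F_EXX = 620 MPa.
Throat t_e = 0.707 × 8 = 5.656 mm.
φr_n = 0.75 × 0.6 × 620 × 5.656 × 10⁻³ = 1.578 kN/mm.
L_req = P_u / φr_n = 430 / 1.578 = 272.5 mm total.
Round up → use L = 275 mm.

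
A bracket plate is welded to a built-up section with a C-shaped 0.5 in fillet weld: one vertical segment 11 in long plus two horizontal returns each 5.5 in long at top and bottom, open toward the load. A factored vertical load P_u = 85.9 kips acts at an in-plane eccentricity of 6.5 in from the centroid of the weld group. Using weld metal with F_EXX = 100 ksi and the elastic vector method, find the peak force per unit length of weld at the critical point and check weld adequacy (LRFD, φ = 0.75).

Total weld length L_w = 22 in. Treat welds as unit-width lines.
Centroid: x̄ = 2×5.5×2.75 / 22 = 1.375 in from the vertical weld.
Polar moment about centroid: J = I_x + I_y = [11³/12 + 2×5.5×5.5²] + [11×1.375² + 2(5.5³/12 + 5.5×1.375²)] = 513 in³.
Direct shear f_v = P/L_w = 85.9 / 22 = 3.905 kip/in (vertical).
Torsion M = P·e = 85.9 × 6.5 = 558.35 kip·in.
Critical point at (x, y) = (4.125, 5.5) from centroid. f_tx = M·y/J = 5.986 kip/in; f_ty = M·x/J = 4.49 kip/in.
Resultant f_max = √[f_tx² + (f_v + f_ty)²] = √[5.986² + (3.905 + 4.49)²] = 10.31 kip/in.
Capacity per unit length: φr_n = 0.75 × 0.6 × 100 × (0.707 × 0.5) = 15.91 kip/in.
10.31 ≤ 15.91 → adequate.

f_max ≈ 10.3 kip/in; adequate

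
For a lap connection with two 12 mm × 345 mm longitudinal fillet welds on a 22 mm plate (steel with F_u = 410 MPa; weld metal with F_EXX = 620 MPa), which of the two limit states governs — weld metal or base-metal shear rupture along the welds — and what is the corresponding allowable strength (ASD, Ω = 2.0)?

t_e = 0.707 × 12 = 8.484 mm; L = 690 mm.
Weld metal: R_n/Ω = (1/2.0) × 0.6 × 620 × 8.484 × 690 × 10⁻³ = 1089 kN.
Base metal (shear rupture): R_n/Ω = (1/2.0) × 0.6 × 410 × 22 × 690 × 10⁻³ = 1867 kN.
Governing: weld metal.

R_n/Ω ≈ 1090 kN (weld metal governs)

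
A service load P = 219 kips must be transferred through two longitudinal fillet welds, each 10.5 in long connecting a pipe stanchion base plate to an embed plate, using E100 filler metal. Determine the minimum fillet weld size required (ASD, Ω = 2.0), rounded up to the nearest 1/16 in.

E100XX → F_EXX = 100 ksi.
Total weld length L = 21 in.
Required throat t_e = P × Ω / (0.6 F_EXX × L) = 219 × 2.0 / (0.6 × 100 × 21) = 0.3476 in.
Required leg w = t_e / 0.707 = 0.4917 in → use 1/2 in.

w = 1/2 in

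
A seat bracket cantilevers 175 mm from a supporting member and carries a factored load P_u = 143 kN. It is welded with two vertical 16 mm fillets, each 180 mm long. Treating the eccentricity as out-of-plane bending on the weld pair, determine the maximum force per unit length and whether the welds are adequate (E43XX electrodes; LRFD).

f_max ≈ 2350 N/mm; NOT adequate

E43XX → F_EXX = 430 MPa.
L_w = 2 × 180 = 360 mm; section modulus (unit throat) S = 2 × L²/6 = 10800 mm².
Direct shear f_v = P/L_w = 143×10³/360 = 397.2 N/mm.
Moment M = P × e = 143×10³ × 175 = 25025000 N·mm; bending f_b = M/S = 2317 N/mm.
f_max = √(f_v² + f_b²) = √(397.2² + 2317²) = 2351 N/mm.
φr_n = 0.75 × 0.6 × 430 × (0.707 × 16) = 2189 N/mm → NOT adequate.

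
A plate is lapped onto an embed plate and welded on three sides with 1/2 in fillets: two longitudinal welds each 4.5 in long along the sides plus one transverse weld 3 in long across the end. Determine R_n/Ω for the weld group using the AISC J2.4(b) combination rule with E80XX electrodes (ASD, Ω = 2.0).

R_n/Ω ≈ 103 kips

E80XX → F_EXX = 80 ksi.
t_e = 0.707 × 0.5 = 0.3535 in.
R_nwl = 0.6 × 80 × 0.3535 × 9 = 152.7 kips (longitudinal, 2 welds).
R_nwt = 0.6 × 80 × 0.3535 × 3 = 50.9 kips (transverse, base value).
(i) R_nwl + R_nwt = 203.6 kips; (ii) 0.85 R_nwl + 1.5 R_nwt = 206.2 kips.
R_n = max = 206.2 kips [governs: (ii)]; R_n/Ω = 103.1 kips.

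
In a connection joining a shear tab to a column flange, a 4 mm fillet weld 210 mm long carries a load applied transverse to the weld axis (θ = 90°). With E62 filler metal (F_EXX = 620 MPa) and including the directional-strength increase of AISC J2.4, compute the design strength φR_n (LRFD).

φR_n ≈ 249 kN

t_e = 0.707 × 4 = 2.828 mm; A_we = 2.828 × 210 = 593.9 mm².
Directional factor: 1.0 + 0.5 sin^1.5(90°) = 1.5.
F_nw = 0.6 × 620 × 1.5 = 558 MPa.
φR_n = 0.75 × 558 × 593.9 × 10⁻³ = 248.5 kN.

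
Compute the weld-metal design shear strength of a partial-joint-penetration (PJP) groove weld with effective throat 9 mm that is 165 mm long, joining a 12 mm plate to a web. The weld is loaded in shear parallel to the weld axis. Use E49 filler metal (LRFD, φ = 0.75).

φR_n ≈ 327 kN

E49XX → F_EXX = 490 MPa.
Effective throat (given) t_e = 9 mm.
A_we = 9 × 165 = 1485 mm².
F_nw = 0.6 F_EXX = 294 MPa.
φR_n = 0.75 × 294 × 1485 × 10⁻³ = 327.4 kN.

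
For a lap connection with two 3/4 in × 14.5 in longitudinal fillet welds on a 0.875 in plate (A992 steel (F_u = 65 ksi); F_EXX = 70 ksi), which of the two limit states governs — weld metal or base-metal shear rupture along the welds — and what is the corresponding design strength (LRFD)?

t_e = 0.707 × 0.75 = 0.5302 in; L = 29 in.
Weld metal: φR_n = 0.75 × 0.6 × 70 × 0.5302 × 29 = 484.4 kips.
Base metal (shear rupture): φR_n = 0.75 × 0.6 × 65 × 0.875 × 29 = 742.2 kips.
Governing: weld metal.

φR_n ≈ 484 kips (weld metal governs)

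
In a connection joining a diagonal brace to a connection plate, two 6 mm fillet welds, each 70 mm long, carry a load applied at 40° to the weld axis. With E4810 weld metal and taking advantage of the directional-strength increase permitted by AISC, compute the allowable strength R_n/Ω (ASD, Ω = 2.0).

R_n/Ω ≈ 108 kN

E48XX → F_EXX = 480 MPa.
t_e = 0.707 × 6 = 4.242 mm; A_we = 4.242 × 140 = 593.9 mm².
Directional factor: 1.0 + 0.5 sin^1.5(40°) = 1.258.
F_nw = 0.6 × 480 × 1.258 = 362.2 MPa.
R_n/Ω = (362.2 × 593.9) / 2.0 × 10⁻³ = 107.6 kN.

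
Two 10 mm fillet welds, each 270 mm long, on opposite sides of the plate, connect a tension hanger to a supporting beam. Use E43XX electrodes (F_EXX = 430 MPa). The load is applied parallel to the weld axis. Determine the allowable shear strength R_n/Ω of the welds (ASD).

Effective throat t_e = 0.707 × 10 = 7.07 mm.
Total length L = 540 mm; A_we = 7.07 × 540 = 3818 mm².
F_nw = 0.6 F_EXX = 0.6 × 430 = 258 MPa.
R_n = 258 × 3818 × 10⁻³ = 985 kN; R_n/Ω = 985/2.0 = 492.5 kN.

R_n/Ω ≈ 492 kN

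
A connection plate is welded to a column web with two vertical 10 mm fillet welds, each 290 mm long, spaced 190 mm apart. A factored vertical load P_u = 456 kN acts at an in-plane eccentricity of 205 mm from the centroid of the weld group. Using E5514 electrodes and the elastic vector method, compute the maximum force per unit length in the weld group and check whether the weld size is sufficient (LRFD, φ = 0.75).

f_max ≈ 2270 N/mm; NOT adequate

E55XX → F_EXX = 550 MPa.
Total weld length L_w = 580 mm. Treat welds as unit-width lines.
Polar moment about centroid: J = 2[d³/12 + d(b/2)²] = 2[290³/12 + 290×95²] = 9299000 mm³.
Direct shear f_v = P/L_w = 456×10³ / 580 = 786.2 N/mm (vertical).
Torsion M = P·e = 456×10³ × 205 = 93480000 N·mm.
Critical point at (x, y) = (95, 145) from centroid. f_tx = M·y/J = 1458 N/mm; f_ty = M·x/J = 955 N/mm.
Resultant f_max = √[f_tx² + (f_v + f_ty)²] = √[1458² + (786.2 + 955)²] = 2271 N/mm.
Capacity per unit length: φr_n = 0.75 × 0.6 × 550 × (0.707 × 10) = 1750 N/mm.
2271 > 1750 → NOT adequate.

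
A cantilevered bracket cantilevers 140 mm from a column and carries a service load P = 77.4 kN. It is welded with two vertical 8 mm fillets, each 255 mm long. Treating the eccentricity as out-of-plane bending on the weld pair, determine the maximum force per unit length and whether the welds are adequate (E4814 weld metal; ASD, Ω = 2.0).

E48XX → F_EXX = 480 MPa.
L_w = 2 × 255 = 510 mm; section modulus (unit throat) S = 2 × L²/6 = 21680 mm².
Direct shear f_v = P/L_w = 77.4×10³/510 = 151.8 N/mm.
Moment M = P × e = 77.4×10³ × 140 = 10836000 N·mm; bending f_b = M/S = 499.9 N/mm.
f_max = √(f_v² + f_b²) = √(151.8² + 499.9²) = 522.5 N/mm.
r_n/Ω = (1/2.0) × 0.6 × 480 × (0.707 × 8) = 814.5 N/mm → adequate.

f_max ≈ 522 N/mm; adequate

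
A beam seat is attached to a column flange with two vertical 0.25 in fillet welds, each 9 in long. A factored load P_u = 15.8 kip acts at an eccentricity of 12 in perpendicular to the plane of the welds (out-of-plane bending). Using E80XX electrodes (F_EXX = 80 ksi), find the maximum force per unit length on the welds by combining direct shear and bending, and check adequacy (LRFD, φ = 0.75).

f_max ≈ 7.08 kip/in; NOT adequate

L_w = 2 × 9 = 18 in; section modulus (unit throat) S = 2 × L²/6 = 27 in².
Direct shear f_v = P/L_w = 15.8/18 = 0.8778 kip/in.
Moment M = P × e = 15.8 × 12 = 189.6 kip·in; bending f_b = M/S = 7.022 kip/in.
f_max = √(f_v² + f_b²) = √(0.8778² + 7.022²) = 7.077 kip/in.
φr_n = 0.75 × 0.6 × 80 × (0.707 × 0.25) = 6.363 kip/in → NOT adequate.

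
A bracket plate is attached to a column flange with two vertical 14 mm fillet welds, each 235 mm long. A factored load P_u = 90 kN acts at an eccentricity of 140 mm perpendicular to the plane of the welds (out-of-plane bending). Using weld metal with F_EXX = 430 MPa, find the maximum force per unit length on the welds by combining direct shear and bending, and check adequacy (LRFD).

f_max ≈ 711 N/mm; adequate

L_w = 2 × 235 = 470 mm; section modulus (unit throat) S = 2 × L²/6 = 18410 mm².
Direct shear f_v = P/L_w = 90×10³/470 = 191.5 N/mm.
Moment M = P × e = 90×10³ × 140 = 12600000 N·mm; bending f_b = M/S = 684.5 N/mm.
f_max = √(f_v² + f_b²) = √(191.5² + 684.5²) = 710.8 N/mm.
φr_n = 0.75 × 0.6 × 430 × (0.707 × 14) = 1915 N/mm → adequate.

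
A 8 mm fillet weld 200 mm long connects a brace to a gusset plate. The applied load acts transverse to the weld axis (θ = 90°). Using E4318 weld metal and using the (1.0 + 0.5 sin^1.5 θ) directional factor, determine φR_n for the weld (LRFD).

φR_n ≈ 328 kN

E43XX → F_EXX = 430 MPa.
t_e = 0.707 × 8 = 5.656 mm; A_we = 5.656 × 200 = 1131 mm².
Directional factor: 1.0 + 0.5 sin^1.5(90°) = 1.5.
F_nw = 0.6 × 430 × 1.5 = 387 MPa.
φR_n = 0.75 × 387 × 1131 × 10⁻³ = 328.3 kN.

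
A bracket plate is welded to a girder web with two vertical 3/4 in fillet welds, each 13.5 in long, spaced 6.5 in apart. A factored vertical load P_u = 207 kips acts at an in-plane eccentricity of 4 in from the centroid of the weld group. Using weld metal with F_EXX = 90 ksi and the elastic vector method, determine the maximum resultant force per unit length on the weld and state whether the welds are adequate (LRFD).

f_max ≈ 14.1 kip/in; adequate

Total weld length L_w = 27 in. Treat welds as unit-width lines.
Polar moment about centroid: J = 2[d³/12 + d(b/2)²] = 2[13.5³/12 + 13.5×3.25²] = 695.2 in³.
Direct shear f_v = P/L_w = 207 / 27 = 7.667 kip/in (vertical).
Torsion M = P·e = 207 × 4 = 828 kip·in.
Critical point at (x, y) = (3.25, 6.75) from centroid. f_tx = M·y/J = 8.039 kip/in; f_ty = M·x/J = 3.871 kip/in.
Resultant f_max = √[f_tx² + (f_v + f_ty)²] = √[8.039² + (7.667 + 3.871)²] = 14.06 kip/in.
Capacity per unit length: φr_n = 0.75 × 0.6 × 90 × (0.707 × 0.75) = 21.48 kip/in.
14.06 ≤ 21.48 → adequate.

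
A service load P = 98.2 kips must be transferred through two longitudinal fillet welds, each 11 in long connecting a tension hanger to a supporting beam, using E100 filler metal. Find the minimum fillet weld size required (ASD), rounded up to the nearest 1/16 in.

w = 1/4 in

E100XX → F_EXX = 100 ksi.
Total weld length L = 22 in.
Required throat t_e = P × Ω / (0.6 F_EXX × L) = 98.2 × 2.0 / (0.6 × 100 × 22) = 0.1488 in.
Required leg w = t_e / 0.707 = 0.2104 in → use 1/4 in.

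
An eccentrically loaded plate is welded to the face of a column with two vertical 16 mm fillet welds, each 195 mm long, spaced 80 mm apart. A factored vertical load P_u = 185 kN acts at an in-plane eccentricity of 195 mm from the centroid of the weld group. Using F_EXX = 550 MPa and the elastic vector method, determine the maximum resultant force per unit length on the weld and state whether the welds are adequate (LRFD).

f_max ≈ 2270 N/mm; adequate

Total weld length L_w = 390 mm. Treat welds as unit-width lines.
Polar moment about centroid: J = 2[d³/12 + d(b/2)²] = 2[195³/12 + 195×40²] = 1860000 mm³.
Direct shear f_v = P/L_w = 185×10³ / 390 = 474.4 N/mm (vertical).
Torsion M = P·e = 185×10³ × 195 = 36075000 N·mm.
Critical point at (x, y) = (40, 97.5) from centroid. f_tx = M·y/J = 1891 N/mm; f_ty = M·x/J = 775.9 N/mm.
Resultant f_max = √[f_tx² + (f_v + f_ty)²] = √[1891² + (474.4 + 775.9)²] = 2267 N/mm.
Capacity per unit length: φr_n = 0.75 × 0.6 × 550 × (0.707 × 16) = 2800 N/mm.
2267 ≤ 2800 → adequate.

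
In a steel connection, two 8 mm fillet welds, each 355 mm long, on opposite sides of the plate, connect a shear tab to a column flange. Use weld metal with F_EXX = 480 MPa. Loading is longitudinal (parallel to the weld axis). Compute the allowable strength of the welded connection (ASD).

Effective throat t_e = 0.707 × 8 = 5.656 mm.
Total length L = 710 mm; A_we = 5.656 × 710 = 4016 mm².
F_nw = 0.6 F_EXX = 0.6 × 480 = 288 MPa.
R_n = 288 × 4016 × 10⁻³ = 1157 kN; R_n/Ω = 1157/2.0 = 578.3 kN.

R_n/Ω ≈ 578 kN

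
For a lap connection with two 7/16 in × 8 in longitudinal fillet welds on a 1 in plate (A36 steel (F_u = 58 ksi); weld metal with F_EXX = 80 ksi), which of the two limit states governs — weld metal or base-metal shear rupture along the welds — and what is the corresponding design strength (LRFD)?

φR_n ≈ 178 kips (weld metal governs)

t_e = 0.707 × 0.4375 = 0.3093 in; L = 16 in.
Weld metal: φR_n = 0.75 × 0.6 × 80 × 0.3093 × 16 = 178.2 kips.
Base metal (shear rupture): φR_n = 0.75 × 0.6 × 58 × 1 × 16 = 417.6 kips.
Governing: weld metal.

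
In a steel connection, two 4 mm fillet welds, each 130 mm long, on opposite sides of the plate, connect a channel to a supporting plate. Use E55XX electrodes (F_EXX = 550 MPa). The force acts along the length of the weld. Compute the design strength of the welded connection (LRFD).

φR_n ≈ 182 kN

Effective throat t_e = 0.707 × 4 = 2.828 mm.
Total length L = 260 mm; A_we = 2.828 × 260 = 735.3 mm².
F_nw = 0.6 F_EXX = 0.6 × 550 = 330 MPa.
φR_n = 0.75 × 330 × 735.3 × 10⁻³ = 182 kN.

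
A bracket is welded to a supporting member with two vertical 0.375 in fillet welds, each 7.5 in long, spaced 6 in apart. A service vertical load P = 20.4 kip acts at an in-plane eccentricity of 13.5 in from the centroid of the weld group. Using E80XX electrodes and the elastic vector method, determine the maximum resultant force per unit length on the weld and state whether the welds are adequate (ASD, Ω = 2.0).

E80XX → F_EXX = 80 ksi.
Total weld length L_w = 15 in. Treat welds as unit-width lines.
Polar moment about centroid: J = 2[d³/12 + d(b/2)²] = 2[7.5³/12 + 7.5×3²] = 205.3 in³.
Direct shear f_v = P/L_w = 20.4 / 15 = 1.36 kip/in (vertical).
Torsion M = P·e = 20.4 × 13.5 = 275.4 kip·in.
Critical point at (x, y) = (3, 3.75) from centroid. f_tx = M·y/J = 5.03 kip/in; f_ty = M·x/J = 4.024 kip/in.
Resultant f_max = √[f_tx² + (f_v + f_ty)²] = √[5.03² + (1.36 + 4.024)²] = 7.368 kip/in.
Capacity per unit length: r_n/Ω = (1/2.0) × 0.6 × 80 × (0.707 × 0.375) = 6.363 kip/in.
7.368 > 6.363 → NOT adequate.

f_max ≈ 7.37 kip/in; NOT adequate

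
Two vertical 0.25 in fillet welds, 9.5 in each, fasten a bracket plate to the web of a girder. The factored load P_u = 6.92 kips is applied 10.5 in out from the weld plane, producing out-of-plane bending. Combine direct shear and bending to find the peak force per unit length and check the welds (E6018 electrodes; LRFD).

E60XX → F_EXX = 60 ksi.
L_w = 2 × 9.5 = 19 in; section modulus (unit throat) S = 2 × L²/6 = 30.08 in².
Direct shear f_v = P/L_w = 6.92/19 = 0.3642 kip/in.
Moment M = P × e = 6.92 × 10.5 = 72.66 kip·in; bending f_b = M/S = 2.415 kip/in.
f_max = √(f_v² + f_b²) = √(0.3642² + 2.415²) = 2.443 kip/in.
φr_n = 0.75 × 0.6 × 60 × (0.707 × 0.25) = 4.772 kip/in → adequate.

f_max ≈ 2.44 kip/in; adequate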